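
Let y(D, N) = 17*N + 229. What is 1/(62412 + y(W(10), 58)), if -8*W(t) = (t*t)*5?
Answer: 1/63627 ≈ 1.5717e-5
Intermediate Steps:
W(t) = -5*t**2/8 (W(t) = -t*t*5/8 = -t**2*5/8 = -5*t**2/8)
y(D, N) = 229 + 17*N
1/(62412 + y(W(10), 58)) = 1/(62412 + (229 + 17*58)) = 1/(62412 + (229 + 986)) = 1/(62412 + 1215) = 1/63627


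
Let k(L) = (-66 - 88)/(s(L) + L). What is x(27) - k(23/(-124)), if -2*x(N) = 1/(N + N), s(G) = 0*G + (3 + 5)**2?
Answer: 2054455/854604 ≈ 2.4040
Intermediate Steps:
s(G) = 64 (s(G) = 0 + 8**2 = 0 + 64 = 64)
x(N) = -1/(4*N) (x(N) = -1/(2*(N + N)) = -1/(2*N)/2 = -1/(4*N))
k(L) = -154/(64 + L) (k(L) = (-66 - 88)/(64 + L) = -154/(64 + L))
x(27) - k(23/(-124)) = -1/4/27 - (-154)/(64 + 23/(-124)) = -1/4*1/27 - (-154)/(64 + 23*(-1/124)) = -1/108 - (-154)/(64 - 23/124) = -1/108 - (-154)/7913/124 = -1/108 - (-154)*124/7913 = -1/108 - 1*(-19096/7913) = -1/108 + 19096/7913 = 2054455/854604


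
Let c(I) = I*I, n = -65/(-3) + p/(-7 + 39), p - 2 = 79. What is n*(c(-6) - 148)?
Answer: -16261/6 ≈ -2710.2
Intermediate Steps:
p = 81 (p = 2 + 79 = 81)
n = 2323/96 (n = -65/(-3) + 81/(-7 + 39) = -65*(-1/3) + 81/32 = 65/3 + 81*(1/32) = 65/3 + 81/32 = 2323/96 ≈ 24.198)
c(I) = I**2
n*(c(-6) - 148) = 2323*((-6)**2 - 148)/96 = 2323*(36 - 148)/96 = (2323/96)*(-112) = -16261/6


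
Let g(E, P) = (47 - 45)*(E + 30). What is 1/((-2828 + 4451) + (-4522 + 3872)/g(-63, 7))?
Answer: 33/53884 ≈ 0.00061243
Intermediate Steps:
g(E, P) = 60 + 2*E (g(E, P) = 2*(30 + E) = 60 + 2*E)
1/((-2828 + 4451) + (-4522 + 3872)/g(-63, 7)) = 1/((-2828 + 4451) + (-4522 + 3872)/(60 + 2*(-63))) = 1/(1623 - 650/(60 - 126)) = 1/(1623 - 650/(-66)) = 1/(1623 - 650*(-1/66)) = 1/(1623 + 325/33) = 1/(53884/33) = 33/53884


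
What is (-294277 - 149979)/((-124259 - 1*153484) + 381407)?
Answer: -27766/6479 ≈ -4.2855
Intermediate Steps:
(-294277 - 149979)/((-124259 - 1*153484) + 381407) = -444256/((-124259 - 153484) + 381407) = -444256/(-277743 + 381407) = -444256/103664 = -444256*1/103664 = -27766/6479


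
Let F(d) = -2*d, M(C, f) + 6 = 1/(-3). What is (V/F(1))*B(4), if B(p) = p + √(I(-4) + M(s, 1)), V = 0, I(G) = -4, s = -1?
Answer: 0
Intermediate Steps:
M(C, f) = -19/3 (M(C, f) = -6 + 1/(-3) = -6 - ⅓ = -19/3)
B(p) = p + I*√93/3 (B(p) = p + √(-4 - 19/3) = p + √(-31/3) = p + I*√93/3)
(V/F(1))*B(4) = (0/((-2*1)))*(4 + I*√93/3) = (0/(-2))*(4 + I*√93/3) = (0*(-½))*(4 + I*√93/3) = 0*(4 + I*√93/3) = 0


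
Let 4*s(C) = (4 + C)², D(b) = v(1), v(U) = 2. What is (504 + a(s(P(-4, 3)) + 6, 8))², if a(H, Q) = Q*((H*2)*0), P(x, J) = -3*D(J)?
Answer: 254016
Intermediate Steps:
D(b) = 2
P(x, J) = -6 (P(x, J) = -3*2 = -6)
s(C) = (4 + C)²/4
a(H, Q) = 0 (a(H, Q) = Q*((2*H)*0) = Q*0 = 0)
(504 + a(s(P(-4, 3)) + 6, 8))² = (504 + 0)² = 504² = 254016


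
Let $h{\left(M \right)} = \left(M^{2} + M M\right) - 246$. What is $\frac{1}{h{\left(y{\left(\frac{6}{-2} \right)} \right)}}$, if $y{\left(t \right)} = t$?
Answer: $- \frac{1}{228} \approx -0.004386$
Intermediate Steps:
$h{\left(M \right)} = -246 + 2 M^{2}$ ($h{\left(M \right)} = \left(M^{2} + M^{2}\right) - 246 = 2 M^{2} - 246 = -246 + 2 M^{2}$)
$\frac{1}{h{\left(y{\left(\frac{6}{-2} \right)} \right)}} = \frac{1}{-246 + 2 \left(\frac{6}{-2}\right)^{2}} = \frac{1}{-246 + 2 \left(6 \left(- \frac{1}{2}\right)\right)^{2}} = \frac{1}{-246 + 2 \left(-3\right)^{2}} = \frac{1}{-246 + 2 \cdot 9} = \frac{1}{-246 + 18} = \frac{1}{-228} = - \frac{1}{228}$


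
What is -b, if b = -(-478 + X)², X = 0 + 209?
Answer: 72361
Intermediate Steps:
X = 209
b = -72361 (b = -(-478 + 209)² = -1*(-269)² = -1*72361 = -72361)
-b = -1*(-72361) = 72361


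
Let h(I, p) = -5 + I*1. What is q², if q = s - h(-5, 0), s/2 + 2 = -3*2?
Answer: 36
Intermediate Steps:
h(I, p) = -5 + I
s = -16 (s = -4 + 2*(-3*2) = -4 + 2*(-6) = -4 - 12 = -16)
q = -6 (q = -16 - (-5 - 5) = -16 - 1*(-10) = -16 + 10 = -6)
q² = (-6)² = 36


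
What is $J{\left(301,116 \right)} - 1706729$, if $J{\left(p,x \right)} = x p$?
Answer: $-1671813$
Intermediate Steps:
$J{\left(p,x \right)} = p x$
$J{\left(301,116 \right)} - 1706729 = 301 \cdot 116 - 1706729 = 34916 - 1706729 = -1671813$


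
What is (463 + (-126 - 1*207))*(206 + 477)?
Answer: 88790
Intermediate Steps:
(463 + (-126 - 1*207))*(206 + 477) = (463 + (-126 - 207))*683 = (463 - 333)*683 = 130*683 = 88790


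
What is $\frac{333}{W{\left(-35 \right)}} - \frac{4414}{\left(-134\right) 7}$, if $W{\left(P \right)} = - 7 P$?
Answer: $\frac{99556}{16415} \approx 6.0649$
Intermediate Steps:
$\frac{333}{W{\left(-35 \right)}} - \frac{4414}{\left(-134\right) 7} = \frac{333}{\left(-7\right) \left(-35\right)} - \frac{4414}{\left(-134\right) 7} = \frac{333}{245} - \frac{4414}{-938} = 333 \cdot \frac{1}{245} - - \frac{2207}{469} = \frac{333}{245} + \frac{2207}{469} = \frac{99556}{16415}$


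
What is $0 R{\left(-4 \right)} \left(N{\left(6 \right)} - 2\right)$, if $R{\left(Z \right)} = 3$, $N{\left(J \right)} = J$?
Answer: $0$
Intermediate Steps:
$0 R{\left(-4 \right)} \left(N{\left(6 \right)} - 2\right) = 0 \cdot 3 \left(6 - 2\right) = 0 \cdot 3 \cdot 4 = 0 \cdot 12 = 0$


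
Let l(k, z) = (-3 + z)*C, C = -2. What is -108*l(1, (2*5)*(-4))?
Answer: -9288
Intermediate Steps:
l(k, z) = 6 - 2*z (l(k, z) = (-3 + z)*(-2) = 6 - 2*z)
-108*l(1, (2*5)*(-4)) = -108*(6 - 2*2*5*(-4)) = -108*(6 - 20*(-4)) = -108*(6 - 2*(-40)) = -108*(6 + 80) = -108*86 = -9288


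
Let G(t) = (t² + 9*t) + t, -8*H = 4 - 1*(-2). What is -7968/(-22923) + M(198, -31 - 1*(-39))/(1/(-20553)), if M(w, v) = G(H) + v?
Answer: -2669730545/122256 ≈ -21837.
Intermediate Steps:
H = -¾ (H = -(4 - 1*(-2))/8 = -(4 + 2)/8 = -⅛*6 = -¾ ≈ -0.75000)
G(t) = t² + 10*t
M(w, v) = -111/16 + v (M(w, v) = -3*(10 - ¾)/4 + v = -¾*37/4 + v = -111/16 + v)
-7968/(-22923) + M(198, -31 - 1*(-39))/(1/(-20553)) = -7968/(-22923) + (-111/16 + (-31 - 1*(-39)))/(1/(-20553)) = -7968*(-1/22923) + (-111/16 + (-31 + 39))/(-1/20553) = 2656/7641 + (-111/16 + 8)*(-20553) = 2656/7641 + (17/16)*(-20553) = 2656/7641 - 349401/16 = -2669730545/122256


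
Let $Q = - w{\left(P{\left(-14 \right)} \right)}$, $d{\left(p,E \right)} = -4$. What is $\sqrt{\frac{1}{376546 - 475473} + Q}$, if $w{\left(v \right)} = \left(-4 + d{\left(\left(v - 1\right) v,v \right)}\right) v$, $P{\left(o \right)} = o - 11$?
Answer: $\frac{i \sqrt{1957310364727}}{98927} \approx 14.142 i$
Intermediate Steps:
$P{\left(o \right)} = -11 + o$ ($P{\left(o \right)} = o - 11 = -11 + o$)
$w{\left(v \right)} = - 8 v$ ($w{\left(v \right)} = \left(-4 - 4\right) v = - 8 v$)
$Q = -200$ ($Q = - \left(-8\right) \left(-11 - 14\right) = - \left(-8\right) \left(-25\right) = \left(-1\right) 200 = -200$)
$\sqrt{\frac{1}{376546 - 475473} + Q} = \sqrt{\frac{1}{376546 - 475473} - 200} = \sqrt{\frac{1}{-98927} - 200} = \sqrt{- \frac{1}{98927} - 200} = \sqrt{- \frac{19785401}{98927}} = \frac{i \sqrt{1957310364727}}{98927}$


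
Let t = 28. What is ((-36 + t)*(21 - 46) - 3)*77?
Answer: 15169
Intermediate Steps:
((-36 + t)*(21 - 46) - 3)*77 = ((-36 + 28)*(21 - 46) - 3)*77 = (-8*(-25) - 3)*77 = (200 - 3)*77 = 197*77 = 15169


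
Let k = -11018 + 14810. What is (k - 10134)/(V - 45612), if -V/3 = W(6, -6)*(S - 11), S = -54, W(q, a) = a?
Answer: 1057/7797 ≈ 0.13557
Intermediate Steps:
k = 3792
V = -1170 (V = -(-18)*(-54 - 11) = -(-18)*(-65) = -3*390 = -1170)
(k - 10134)/(V - 45612) = (3792 - 10134)/(-1170 - 45612) = -6342/(-46782) = -6342*(-1/46782) = 1057/7797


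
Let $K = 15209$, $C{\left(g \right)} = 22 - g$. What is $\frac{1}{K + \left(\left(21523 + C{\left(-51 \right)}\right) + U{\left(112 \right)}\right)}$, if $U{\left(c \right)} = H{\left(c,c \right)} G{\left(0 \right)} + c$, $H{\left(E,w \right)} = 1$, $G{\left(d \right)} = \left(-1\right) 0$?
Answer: $\frac{1}{36917} \approx 2.7088 \cdot 10^{-5}$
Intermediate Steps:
$G{\left(d \right)} = 0$
$U{\left(c \right)} = c$ ($U{\left(c \right)} = 1 \cdot 0 + c = 0 + c = c$)
$\frac{1}{K + \left(\left(21523 + C{\left(-51 \right)}\right) + U{\left(112 \right)}\right)} = \frac{1}{15209 + \left(\left(21523 + \left(22 - -51\right)\right) + 112\right)} = \frac{1}{15209 + \left(\left(21523 + \left(22 + 51\right)\right) + 112\right)} = \frac{1}{15209 + \left(\left(21523 + 73\right) + 112\right)} = \frac{1}{15209 + \left(21596 + 112\right)} = \frac{1}{15209 + 21708} = \frac{1}{36917}$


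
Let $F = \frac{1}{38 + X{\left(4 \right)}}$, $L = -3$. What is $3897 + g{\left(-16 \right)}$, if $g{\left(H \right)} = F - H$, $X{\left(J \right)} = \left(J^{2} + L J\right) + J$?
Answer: $\frac{179999}{46} \approx 3913.0$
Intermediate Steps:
$X{\left(J \right)} = J^{2} - 2 J$ ($X{\left(J \right)} = \left(J^{2} - 3 J\right) + J = J^{2} - 2 J$)
$F = \frac{1}{46}$ ($F = \frac{1}{38 + 4 \left(-2 + 4\right)} = \frac{1}{38 + 4 \cdot 2} = \frac{1}{38 + 8} = \frac{1}{46} \approx 0.021739$)
$g{\left(H \right)} = \frac{1}{46} - H$
$3897 + g{\left(-16 \right)} = 3897 + \left(\frac{1}{46} - -16\right) = 3897 + \left(\frac{1}{46} + 16\right) = 3897 + \frac{737}{46} = \frac{179999}{46}$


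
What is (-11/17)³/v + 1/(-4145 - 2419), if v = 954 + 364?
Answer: -7606009/21252046188 ≈ -0.00035790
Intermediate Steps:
v = 1318
(-11/17)³/v + 1/(-4145 - 2419) = (-11/17)³/1318 + 1/(-4145 - 2419) = (-11*1/17)³*(1/1318) + 1/(-6564) = (-11/17)³*(1/1318) - 1/6564 = -1331/4913*1/1318 - 1/6564 = -1331/6475334 - 1/6564 = -7606009/21252046188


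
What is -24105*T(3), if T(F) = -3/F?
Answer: 24105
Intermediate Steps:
-24105*T(3) = -(-72315)/3 = -24105*(-1) = 24105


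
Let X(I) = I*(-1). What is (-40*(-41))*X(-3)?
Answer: 4920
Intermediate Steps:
X(I) = -I
(-40*(-41))*X(-3) = (-40*(-41))*(-1*(-3)) = 1640*3 = 4920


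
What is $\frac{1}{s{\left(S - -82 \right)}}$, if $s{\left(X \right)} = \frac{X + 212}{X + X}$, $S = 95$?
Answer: $\frac{354}{389} \approx 0.91003$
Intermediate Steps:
$s{\left(X \right)} = \frac{212 + X}{2 X}$
$\frac{1}{s{\left(S - -82 \right)}} = \frac{1}{\frac{1}{2} \frac{1}{95 - -82} \left(212 + \left(95 - -82\right)\right)} = \frac{1}{\frac{1}{2} \frac{1}{95 + 82} \left(212 + \left(95 + 82\right)\right)} = \frac{1}{\frac{1}{2} \cdot \frac{1}{177} \left(212 + 177\right)} = \frac{1}{\frac{1}{2} \cdot \frac{1}{177} \cdot 389} = \frac{1}{\frac{389}{354}} = \frac{354}{389}$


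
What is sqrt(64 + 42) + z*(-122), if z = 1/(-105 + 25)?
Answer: 61/40 + sqrt(106) ≈ 11.821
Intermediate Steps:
z = -1/80 (z = 1/(-80) = -1/80 ≈ -0.012500)
sqrt(64 + 42) + z*(-122) = sqrt(64 + 42) - 1/80*(-122) = sqrt(106) + 61/40 = 61/40 + sqrt(106)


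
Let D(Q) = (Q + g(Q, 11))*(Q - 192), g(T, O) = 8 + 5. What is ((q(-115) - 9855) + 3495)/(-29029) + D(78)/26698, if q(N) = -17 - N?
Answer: -9568855/55358303 ≈ -0.17285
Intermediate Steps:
g(T, O) = 13
D(Q) = (-192 + Q)*(13 + Q) (D(Q) = (Q + 13)*(Q - 192) = (13 + Q)*(-192 + Q) = (-192 + Q)*(13 + Q))
((q(-115) - 9855) + 3495)/(-29029) + D(78)/26698 = (((-17 - 1*(-115)) - 9855) + 3495)/(-29029) + (-2496 + 78² - 179*78)/26698 = (((-17 + 115) - 9855) + 3495)*(-1/29029) + (-2496 + 6084 - 13962)*(1/26698) = ((98 - 9855) + 3495)*(-1/29029) - 10374*1/26698 = (-9757 + 3495)*(-1/29029) - 741/1907 = -6262*(-1/29029) - 741/1907 = 6262/29029 - 741/1907 = -9568855/55358303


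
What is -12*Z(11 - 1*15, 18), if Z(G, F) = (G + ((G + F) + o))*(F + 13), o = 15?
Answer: -9300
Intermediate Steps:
Z(G, F) = (13 + F)*(15 + F + 2*G) (Z(G, F) = (G + ((G + F) + 15))*(F + 13) = (G + ((F + G) + 15))*(13 + F) = (G + (15 + F + G))*(13 + F) = (15 + F + 2*G)*(13 + F) = (13 + F)*(15 + F + 2*G))
-12*Z(11 - 1*15, 18) = -12*(195 + 18² + 26*(11 - 1*15) + 28*18 + 2*18*(11 - 1*15)) = -12*(195 + 324 + 26*(11 - 15) + 504 + 2*18*(11 - 15)) = -12*(195 + 324 + 26*(-4) + 504 + 2*18*(-4)) = -12*(195 + 324 - 104 + 504 - 144) = -12*775 = -9300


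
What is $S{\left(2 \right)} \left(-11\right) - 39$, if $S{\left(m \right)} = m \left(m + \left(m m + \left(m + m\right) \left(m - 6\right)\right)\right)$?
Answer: $181$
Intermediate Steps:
$S{\left(m \right)} = m \left(m + m^{2} + 2 m \left(-6 + m\right)\right)$ ($S{\left(m \right)} = m \left(m + \left(m^{2} + 2 m \left(-6 + m\right)\right)\right) = m \left(m + m^{2} + 2 m \left(-6 + m\right)\right)$)
$S{\left(2 \right)} \left(-11\right) - 39 = 2^{2} \left(-11 + 3 \cdot 2\right) \left(-11\right) - 39 = 4 \left(-11 + 6\right) \left(-11\right) - 39 = 4 \left(-5\right) \left(-11\right) - 39 = \left(-20\right) \left(-11\right) - 39 = 220 - 39 = 181$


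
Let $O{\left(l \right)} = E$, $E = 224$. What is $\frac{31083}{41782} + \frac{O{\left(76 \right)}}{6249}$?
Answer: $\frac{15661295}{20084286} \approx 0.77978$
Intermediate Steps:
$O{\left(l \right)} = 224$
$\frac{31083}{41782} + \frac{O{\left(76 \right)}}{6249} = \frac{31083}{41782} + \frac{224}{6249} = 31083 \cdot \frac{1}{41782} + 224 \cdot \frac{1}{6249} = \frac{2391}{3214} + \frac{224}{6249} = \frac{15661295}{20084286}$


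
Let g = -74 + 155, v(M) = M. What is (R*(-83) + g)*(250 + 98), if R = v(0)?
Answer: 28188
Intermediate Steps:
R = 0
g = 81
(R*(-83) + g)*(250 + 98) = (0*(-83) + 81)*(250 + 98) = (0 + 81)*348 = 81*348 = 28188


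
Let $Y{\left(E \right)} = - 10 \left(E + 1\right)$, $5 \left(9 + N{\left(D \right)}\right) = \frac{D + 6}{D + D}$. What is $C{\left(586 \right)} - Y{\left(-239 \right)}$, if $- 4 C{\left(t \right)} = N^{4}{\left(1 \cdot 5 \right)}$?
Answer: $- \frac{96641383841}{25000000} \approx -3865.7$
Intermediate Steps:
$N{\left(D \right)} = -9 + \frac{6 + D}{10 D}$ ($N{\left(D \right)} = -9 + \frac{\left(D + 6\right) \frac{1}{D + D}}{5} = -9 + \frac{\left(6 + D\right) \frac{1}{2 D}}{5} = -9 + \frac{\frac{1}{2} \frac{1}{D} \left(6 + D\right)}{5} = -9 + \frac{6 + D}{10 D}$)
$C{\left(t \right)} = - \frac{37141383841}{25000000}$ ($C{\left(t \right)} = - \frac{\left(\frac{6 - 89 \cdot 1 \cdot 5}{10 \cdot 1 \cdot 5}\right)^{4}}{4} = - \frac{\left(\frac{6 - 445}{10 \cdot 5}\right)^{4}}{4} = - \frac{\left(\frac{1}{10} \cdot \frac{1}{5} \left(6 - 445\right)\right)^{4}}{4} = - \frac{\left(\frac{1}{10} \cdot \frac{1}{5} \left(-439\right)\right)^{4}}{4} = - \frac{\left(- \frac{439}{50}\right)^{4}}{4} = \left(- \frac{1}{4}\right) \frac{37141383841}{6250000} = - \frac{37141383841}{25000000}$)
$Y{\left(E \right)} = -10 - 10 E$ ($Y{\left(E \right)} = - 10 \left(1 + E\right) = -10 - 10 E$)
$C{\left(586 \right)} - Y{\left(-239 \right)} = - \frac{37141383841}{25000000} - \left(-10 - -2390\right) = - \frac{37141383841}{25000000} - \left(-10 + 2390\right) = - \frac{37141383841}{25000000} - 2380 = - \frac{96641383841}{25000000}$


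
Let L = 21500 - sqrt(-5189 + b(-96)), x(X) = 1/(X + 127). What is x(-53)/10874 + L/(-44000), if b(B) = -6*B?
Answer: -8650245/17702872 + I*sqrt(4613)/44000 ≈ -0.48864 + 0.0015436*I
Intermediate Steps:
x(X) = 1/(127 + X)
L = 21500 - I*sqrt(4613) (L = 21500 - sqrt(-5189 - 6*(-96)) = 21500 - sqrt(-5189 + 576) = 21500 - sqrt(-4613) = 21500 - I*sqrt(4613) ≈ 21500.0 - 67.919*I)
x(-53)/10874 + L/(-44000) = 1/((127 - 53)*10874) + (21500 - I*sqrt(4613))/(-44000) = (1/10874)/74 + (21500 - I*sqrt(4613))*(-1/44000) = (1/74)*(1/10874) + (-43/88 + I*sqrt(4613)/44000) = 1/804676 + (-43/88 + I*sqrt(4613)/44000) = -8650245/17702872 + I*sqrt(4613)/44000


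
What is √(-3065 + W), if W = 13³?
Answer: 2*I*√217 ≈ 29.462*I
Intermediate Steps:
W = 2197
√(-3065 + W) = √(-3065 + 2197) = √(-868) = 2*I*√217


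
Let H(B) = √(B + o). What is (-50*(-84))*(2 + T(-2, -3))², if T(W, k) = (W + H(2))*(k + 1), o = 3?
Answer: 235200 - 100800*√5 ≈ 9804.3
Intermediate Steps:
H(B) = √(3 + B) (H(B) = √(B + 3) = √(3 + B))
T(W, k) = (1 + k)*(W + √5) (T(W, k) = (W + √(3 + 2))*(k + 1) = (W + √5)*(1 + k) = (1 + k)*(W + √5))
(-50*(-84))*(2 + T(-2, -3))² = (-50*(-84))*(2 + (-2 + √5 - 2*(-3) - 3*√5))² = 4200*(2 + (-2 + √5 + 6 - 3*√5))² = 4200*(2 + (4 - 2*√5))² = 4200*(6 - 2*√5)²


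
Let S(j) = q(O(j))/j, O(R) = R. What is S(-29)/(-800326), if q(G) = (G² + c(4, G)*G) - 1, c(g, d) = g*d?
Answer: 2102/11604727 ≈ 0.00018113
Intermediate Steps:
c(g, d) = d*g
q(G) = -1 + 5*G² (q(G) = (G² + (G*4)*G) - 1 = (G² + (4*G)*G) - 1 = (G² + 4*G²) - 1 = 5*G² - 1 = -1 + 5*G²)
S(j) = (-1 + 5*j²)/j
S(-29)/(-800326) = (-1/(-29) + 5*(-29))/(-800326) = (-1*(-1/29) - 145)*(-1/800326) = (1/29 - 145)*(-1/800326) = -4204/29*(-1/800326) = 2102/11604727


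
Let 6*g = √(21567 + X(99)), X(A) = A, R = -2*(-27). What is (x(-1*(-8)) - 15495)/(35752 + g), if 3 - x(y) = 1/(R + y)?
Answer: -103019924280/237746111803 + 960505*√21666/475492223606 ≈ -0.43302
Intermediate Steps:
R = 54
g = √21666/6 (g = √(21567 + 99)/6 = √21666/6 ≈ 24.532)
x(y) = 3 - 1/(54 + y)
(x(-1*(-8)) - 15495)/(35752 + g) = ((161 + 3*(-1*(-8)))/(54 - 1*(-8)) - 15495)/(35752 + √21666/6) = ((161 + 3*8)/(54 + 8) - 15495)/(35752 + √21666/6) = ((161 + 24)/62 - 15495)/(35752 + √21666/6) = ((1/62)*185 - 15495)/(35752 + √21666/6) = (185/62 - 15495)/(35752 + √21666/6) = -960505/(62*(35752 + √21666/6))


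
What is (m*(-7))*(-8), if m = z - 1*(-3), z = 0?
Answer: 168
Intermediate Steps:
m = 3 (m = 0 - 1*(-3) = 0 + 3 = 3)
(m*(-7))*(-8) = (3*(-7))*(-8) = -21*(-8) = 168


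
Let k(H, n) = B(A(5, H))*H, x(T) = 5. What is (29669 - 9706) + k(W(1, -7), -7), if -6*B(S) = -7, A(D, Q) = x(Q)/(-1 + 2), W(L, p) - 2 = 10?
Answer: 19977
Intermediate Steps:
W(L, p) = 12 (W(L, p) = 2 + 10 = 12)
A(D, Q) = 5 (A(D, Q) = 5/(-1 + 2) = 5/1 = 5*1 = 5)
B(S) = 7/6 (B(S) = -⅙*(-7) = 7/6)
k(H, n) = 7*H/6
(29669 - 9706) + k(W(1, -7), -7) = (29669 - 9706) + (7/6)*12 = 19963 + 14 = 19977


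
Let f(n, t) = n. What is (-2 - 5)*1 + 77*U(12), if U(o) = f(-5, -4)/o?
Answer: -469/12 ≈ -39.083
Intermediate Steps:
U(o) = -5/o
(-2 - 5)*1 + 77*U(12) = (-2 - 5)*1 + 77*(-5/12) = -7*1 + 77*(-5*1/12) = -7 + 77*(-5/12) = -7 - 385/12 = -469/12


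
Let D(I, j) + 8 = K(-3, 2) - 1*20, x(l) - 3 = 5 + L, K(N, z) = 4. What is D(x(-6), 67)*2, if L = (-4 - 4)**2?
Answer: -48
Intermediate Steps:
L = 64 (L = (-8)**2 = 64)
x(l) = 72 (x(l) = 3 + (5 + 64) = 3 + 69 = 72)
D(I, j) = -24 (D(I, j) = -8 + (4 - 1*20) = -8 + (4 - 20) = -8 - 16 = -24)
D(x(-6), 67)*2 = -24*2 = -48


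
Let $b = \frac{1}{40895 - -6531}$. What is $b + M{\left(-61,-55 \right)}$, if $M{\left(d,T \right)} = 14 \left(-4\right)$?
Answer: $- \frac{2655855}{47426} \approx -56.0$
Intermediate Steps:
$M{\left(d,T \right)} = -56$
$b = \frac{1}{47426}$ ($b = \frac{1}{40895 + \left(-3208 + 9739\right)} = \frac{1}{40895 + 6531} = \frac{1}{47426} \approx 2.1085 \cdot 10^{-5}$)
$b + M{\left(-61,-55 \right)} = \frac{1}{47426} - 56 = - \frac{2655855}{47426}$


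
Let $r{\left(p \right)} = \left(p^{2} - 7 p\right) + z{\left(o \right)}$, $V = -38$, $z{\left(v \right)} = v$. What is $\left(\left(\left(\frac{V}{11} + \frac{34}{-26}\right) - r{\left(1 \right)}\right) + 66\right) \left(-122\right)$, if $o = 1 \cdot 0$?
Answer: $- \frac{1173030}{143} \approx -8203.0$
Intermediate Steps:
$o = 0$
$r{\left(p \right)} = p^{2} - 7 p$ ($r{\left(p \right)} = \left(p^{2} - 7 p\right) + 0 = p^{2} - 7 p$)
$\left(\left(\left(\frac{V}{11} + \frac{34}{-26}\right) - r{\left(1 \right)}\right) + 66\right) \left(-122\right) = \left(\left(\left(- \frac{38}{11} + \frac{34}{-26}\right) - 1 \left(-7 + 1\right)\right) + 66\right) \left(-122\right) = \left(\left(\left(\left(-38\right) \frac{1}{11} + 34 \left(- \frac{1}{26}\right)\right) - 1 \left(-6\right)\right) + 66\right) \left(-122\right) = \left(\left(\left(- \frac{38}{11} - \frac{17}{13}\right) - -6\right) + 66\right) \left(-122\right) = \left(\left(- \frac{681}{143} + 6\right) + 66\right) \left(-122\right) = \left(\frac{177}{143} + 66\right) \left(-122\right) = \frac{9615}{143} \left(-122\right) = - \frac{1173030}{143}$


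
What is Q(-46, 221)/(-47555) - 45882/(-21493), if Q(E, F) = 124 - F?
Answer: 2184003331/1022099615 ≈ 2.1368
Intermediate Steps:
Q(-46, 221)/(-47555) - 45882/(-21493) = (124 - 1*221)/(-47555) - 45882/(-21493) = (124 - 221)*(-1/47555) - 45882*(-1/21493) = -97*(-1/47555) + 45882/21493 = 97/47555 + 45882/21493 = 2184003331/1022099615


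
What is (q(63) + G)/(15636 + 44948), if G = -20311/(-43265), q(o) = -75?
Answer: -806141/655291690 ≈ -0.0012302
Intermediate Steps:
G = 20311/43265 (G = -20311*(-1/43265) = 20311/43265 ≈ 0.46946)
(q(63) + G)/(15636 + 44948) = (-75 + 20311/43265)/(15636 + 44948) = -3224564/43265/60584 = -3224564/43265*1/60584 = -806141/655291690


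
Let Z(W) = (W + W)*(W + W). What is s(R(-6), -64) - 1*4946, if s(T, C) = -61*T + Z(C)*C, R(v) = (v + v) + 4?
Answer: -1053034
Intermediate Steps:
R(v) = 4 + 2*v (R(v) = 2*v + 4 = 4 + 2*v)
Z(W) = 4*W² (Z(W) = (2*W)*(2*W) = 4*W²)
s(T, C) = -61*T + 4*C³ (s(T, C) = -61*T + (4*C²)*C = -61*T + 4*C³)
s(R(-6), -64) - 1*4946 = (-61*(4 + 2*(-6)) + 4*(-64)³) - 1*4946 = (-61*(4 - 12) + 4*(-262144)) - 4946 = (-61*(-8) - 1048576) - 4946 = (488 - 1048576) - 4946 = -1048088 - 4946 = -1053034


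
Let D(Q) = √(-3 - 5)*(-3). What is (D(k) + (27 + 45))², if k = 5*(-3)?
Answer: 5112 - 864*I*√2 ≈ 5112.0 - 1221.9*I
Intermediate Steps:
k = -15
D(Q) = -6*I*√2 (D(Q) = √(-8)*(-3) = (2*I*√2)*(-3) = -6*I*√2)
(D(k) + (27 + 45))² = (-6*I*√2 + (27 + 45))² = (-6*I*√2 + 72)² = (72 - 6*I*√2)²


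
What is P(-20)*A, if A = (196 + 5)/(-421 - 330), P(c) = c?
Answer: 4020/751 ≈ 5.3529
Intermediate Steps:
A = -201/751 (A = 201/(-751) = 201*(-1/751) = -201/751 ≈ -0.26764)
P(-20)*A = -20*(-201/751) = 4020/751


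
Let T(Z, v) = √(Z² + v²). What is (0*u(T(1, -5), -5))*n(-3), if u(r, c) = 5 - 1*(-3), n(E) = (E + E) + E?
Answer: 0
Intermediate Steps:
n(E) = 3*E (n(E) = 2*E + E = 3*E)
u(r, c) = 8 (u(r, c) = 5 + 3 = 8)
(0*u(T(1, -5), -5))*n(-3) = (0*8)*(3*(-3)) = 0*(-9) = 0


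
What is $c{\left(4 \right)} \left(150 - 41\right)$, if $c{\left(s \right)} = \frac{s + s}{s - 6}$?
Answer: $-436$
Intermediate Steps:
$c{\left(s \right)} = \frac{2 s}{-6 + s}$
$c{\left(4 \right)} \left(150 - 41\right) = 2 \cdot 4 \frac{1}{-6 + 4} \left(150 - 41\right) = 2 \cdot 4 \frac{1}{-2} \cdot 109 = 2 \cdot 4 \left(- \frac{1}{2}\right) 109 = \left(-4\right) 109 = -436$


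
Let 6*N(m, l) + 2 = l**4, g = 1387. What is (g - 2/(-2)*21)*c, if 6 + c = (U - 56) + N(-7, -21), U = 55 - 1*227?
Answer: 135924800/3 ≈ 4.5308e+7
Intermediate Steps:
U = -172 (U = 55 - 227 = -172)
N(m, l) = -1/3 + l**4/6
c = 193075/6 (c = -6 + ((-172 - 56) + (-1/3 + (1/6)*(-21)**4)) = -6 + (-228 + (-1/3 + (1/6)*194481)) = -6 + (-228 + (-1/3 + 64827/2)) = -6 + (-228 + 194479/6) = -6 + 193111/6 = 193075/6 ≈ 32179.)
(g - 2/(-2)*21)*c = (1387 - 2/(-2)*21)*(193075/6) = (1387 - 2*(-1/2)*21)*(193075/6) = (1387 + 1*21)*(193075/6) = (1387 + 21)*(193075/6) = 1408*(193075/6) = 135924800/3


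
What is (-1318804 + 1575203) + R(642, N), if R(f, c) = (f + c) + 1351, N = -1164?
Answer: 257228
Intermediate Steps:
R(f, c) = 1351 + c + f (R(f, c) = (c + f) + 1351 = 1351 + c + f)
(-1318804 + 1575203) + R(642, N) = (-1318804 + 1575203) + (1351 - 1164 + 642) = 256399 + 829 = 257228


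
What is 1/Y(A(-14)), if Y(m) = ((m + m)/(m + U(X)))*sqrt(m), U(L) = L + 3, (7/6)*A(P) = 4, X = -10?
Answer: -25*sqrt(42)/576 ≈ -0.28128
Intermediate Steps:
A(P) = 24/7 (A(P) = (6/7)*4 = 24/7)
U(L) = 3 + L
Y(m) = 2*m**(3/2)/(-7 + m) (Y(m) = ((m + m)/(m + (3 - 10)))*sqrt(m) = ((2*m)/(m - 7))*sqrt(m) = ((2*m)/(-7 + m))*sqrt(m) = (2*m/(-7 + m))*sqrt(m) = 2*m**(3/2)/(-7 + m))
1/Y(A(-14)) = 1/(2*(24/7)**(3/2)/(-7 + 24/7)) = 1/(2*(48*sqrt(42)/49)/(-25/7)) = 1/(2*(48*sqrt(42)/49)*(-7/25)) = 1/(-96*sqrt(42)/175) = -25*sqrt(42)/576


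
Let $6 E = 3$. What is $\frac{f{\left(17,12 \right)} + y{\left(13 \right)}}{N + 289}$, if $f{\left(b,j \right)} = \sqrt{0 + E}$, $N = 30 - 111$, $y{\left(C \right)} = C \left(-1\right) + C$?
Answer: $\frac{\sqrt{2}}{416} \approx 0.0033996$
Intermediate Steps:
$E = \frac{1}{2}$ ($E = \frac{1}{6} \cdot 3 = \frac{1}{2} \approx 0.5$)
$y{\left(C \right)} = 0$ ($y{\left(C \right)} = - C + C = 0$)
$N = -81$ ($N = 30 - 111 = -81$)
$f{\left(b,j \right)} = \frac{\sqrt{2}}{2}$ ($f{\left(b,j \right)} = \sqrt{0 + \frac{1}{2}} = \sqrt{\frac{1}{2}} = \frac{\sqrt{2}}{2}$)
$\frac{f{\left(17,12 \right)} + y{\left(13 \right)}}{N + 289} = \frac{\frac{\sqrt{2}}{2} + 0}{-81 + 289} = \frac{\frac{1}{2} \sqrt{2}}{208} = \frac{\sqrt{2}}{2} \cdot \frac{1}{208} = \frac{\sqrt{2}}{416}$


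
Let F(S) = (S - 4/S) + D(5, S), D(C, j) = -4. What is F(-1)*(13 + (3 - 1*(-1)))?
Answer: -17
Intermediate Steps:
F(S) = -4 + S - 4/S (F(S) = (S - 4/S) - 4 = -4 + S - 4/S)
F(-1)*(13 + (3 - 1*(-1))) = (-4 - 1 - 4/(-1))*(13 + (3 - 1*(-1))) = (-4 - 1 - 4*(-1))*(13 + (3 + 1)) = (-4 - 1 + 4)*(13 + 4) = -1*17 = -17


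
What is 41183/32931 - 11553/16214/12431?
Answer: 8300309932979/6637448341854 ≈ 1.2505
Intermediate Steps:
41183/32931 - 11553/16214/12431 = 41183*(1/32931) - 11553*1/16214*(1/12431) = 41183/32931 - 11553/16214*1/12431 = 41183/32931 - 11553/201556234 = 8300309932979/6637448341854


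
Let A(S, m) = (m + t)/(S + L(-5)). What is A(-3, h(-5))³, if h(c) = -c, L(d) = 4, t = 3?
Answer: 512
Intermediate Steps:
A(S, m) = (3 + m)/(4 + S) (A(S, m) = (m + 3)/(S + 4) = (3 + m)/(4 + S))
A(-3, h(-5))³ = ((3 - 1*(-5))/(4 - 3))³ = ((3 + 5)/1)³ = (1*8)³ = 8³ = 512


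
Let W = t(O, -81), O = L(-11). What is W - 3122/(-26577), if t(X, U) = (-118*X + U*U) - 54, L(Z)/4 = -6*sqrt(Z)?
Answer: 172939661/26577 + 2832*I*sqrt(11) ≈ 6507.1 + 9392.7*I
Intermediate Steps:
L(Z) = -24*sqrt(Z) (L(Z) = 4*(-6*sqrt(Z)) = -24*sqrt(Z))
O = -24*I*sqrt(11) ≈ -79.599*I
t(X, U) = -54 + U**2 - 118*X (t(X, U) = (-118*X + U**2) - 54 = (U**2 - 118*X) - 54 = -54 + U**2 - 118*X)
W = 6507 + 2832*I*sqrt(11) (W = -54 + (-81)**2 - (-2832)*I*sqrt(11) = -54 + 6561 + 2832*I*sqrt(11) = 6507 + 2832*I*sqrt(11) ≈ 6507.0 + 9392.7*I)
W - 3122/(-26577) = (6507 + 2832*I*sqrt(11)) - 3122/(-26577) = (6507 + 2832*I*sqrt(11)) - 3122*(-1)/26577 = (6507 + 2832*I*sqrt(11)) - 1*(-3122/26577) = (6507 + 2832*I*sqrt(11)) + 3122/26577 = 172939661/26577 + 2832*I*sqrt(11)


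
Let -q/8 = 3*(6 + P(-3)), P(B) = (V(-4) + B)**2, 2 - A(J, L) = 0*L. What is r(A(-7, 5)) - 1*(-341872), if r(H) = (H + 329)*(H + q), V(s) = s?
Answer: -94386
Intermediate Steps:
A(J, L) = 2 (A(J, L) = 2 - 0*L = 2 - 1*0 = 2 + 0 = 2)
P(B) = (-4 + B)**2
q = -1320 (q = -24*(6 + (-4 - 3)**2) = -24*(6 + (-7)**2) = -24*(6 + 49) = -24*55 = -8*165 = -1320)
r(H) = (-1320 + H)*(329 + H) (r(H) = (H + 329)*(H - 1320) = (329 + H)*(-1320 + H) = (-1320 + H)*(329 + H))
r(A(-7, 5)) - 1*(-341872) = (-434280 + 2**2 - 991*2) - 1*(-341872) = (-434280 + 4 - 1982) + 341872 = -436258 + 341872 = -94386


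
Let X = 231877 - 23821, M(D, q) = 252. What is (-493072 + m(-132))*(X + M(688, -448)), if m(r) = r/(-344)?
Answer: -4416562776486/43 ≈ -1.0271e+11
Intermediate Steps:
m(r) = -r/344 (m(r) = r*(-1/344) = -r/344)
X = 208056
(-493072 + m(-132))*(X + M(688, -448)) = (-493072 - 1/344*(-132))*(208056 + 252) = (-493072 + 33/86)*208308 = -42404159/86*208308 = -4416562776486/43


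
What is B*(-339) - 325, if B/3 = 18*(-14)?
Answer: 255959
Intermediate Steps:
B = -756 (B = 3*(18*(-14)) = 3*(-252) = -756)
B*(-339) - 325 = -756*(-339) - 325 = 256284 - 325 = 255959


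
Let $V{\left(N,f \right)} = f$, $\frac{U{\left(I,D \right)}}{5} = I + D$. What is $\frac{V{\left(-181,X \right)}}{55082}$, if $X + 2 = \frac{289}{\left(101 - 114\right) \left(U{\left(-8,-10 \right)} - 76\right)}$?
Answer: $- \frac{4027}{118866956} \approx -3.3878 \cdot 10^{-5}$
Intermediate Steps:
$U{\left(I,D \right)} = 5 D + 5 I$ ($U{\left(I,D \right)} = 5 \left(I + D\right) = 5 \left(D + I\right) = 5 D + 5 I$)
$X = - \frac{4027}{2158}$ ($X = -2 + \frac{289}{\left(101 - 114\right) \left(\left(5 \left(-10\right) + 5 \left(-8\right)\right) - 76\right)} = -2 + \frac{289}{\left(-13\right) \left(\left(-50 - 40\right) - 76\right)} = -2 + \frac{289}{\left(-13\right) \left(-90 - 76\right)} = -2 + \frac{289}{\left(-13\right) \left(-166\right)} = -2 + \frac{289}{2158} = - \frac{4027}{2158} \approx -1.8661$)
$\frac{V{\left(-181,X \right)}}{55082} = - \frac{4027}{2158 \cdot 55082} = \left(- \frac{4027}{2158}\right) \frac{1}{55082} = - \frac{4027}{118866956}$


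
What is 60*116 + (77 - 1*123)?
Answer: 6914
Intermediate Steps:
60*116 + (77 - 1*123) = 6960 + (77 - 123) = 6960 - 46 = 6914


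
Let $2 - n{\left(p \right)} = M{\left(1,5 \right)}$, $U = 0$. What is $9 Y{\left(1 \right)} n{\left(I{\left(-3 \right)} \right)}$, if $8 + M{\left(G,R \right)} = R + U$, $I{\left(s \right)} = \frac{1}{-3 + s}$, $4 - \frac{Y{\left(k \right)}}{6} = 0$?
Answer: $1080$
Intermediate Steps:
$Y{\left(k \right)} = 24$ ($Y{\left(k \right)} = 24 - 0 = 24 + 0 = 24$)
$M{\left(G,R \right)} = -8 + R$ ($M{\left(G,R \right)} = -8 + \left(R + 0\right) = -8 + R$)
$n{\left(p \right)} = 5$ ($n{\left(p \right)} = 2 - \left(-8 + 5\right) = 2 - -3 = 2 + 3 = 5$)
$9 Y{\left(1 \right)} n{\left(I{\left(-3 \right)} \right)} = 9 \cdot 24 \cdot 5 = 216 \cdot 5 = 1080$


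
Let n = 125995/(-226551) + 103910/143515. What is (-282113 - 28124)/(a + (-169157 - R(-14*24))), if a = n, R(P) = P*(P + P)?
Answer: 2017376077754661/2568231145325600 ≈ 0.78551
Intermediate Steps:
R(P) = 2*P² (R(P) = P*(2*P) = 2*P²)
n = 1091748397/6502693353 (n = 125995*(-1/226551) + 103910*(1/143515) = -125995/226551 + 20782/28703 = 1091748397/6502693353 ≈ 0.16789)
a = 1091748397/6502693353 ≈ 0.16789
(-282113 - 28124)/(a + (-169157 - R(-14*24))) = (-282113 - 28124)/(1091748397/6502693353 + (-169157 - 2*(-14*24)²)) = -310237/(1091748397/6502693353 + (-169157 - 2*(-336)²)) = -310237/(1091748397/6502693353 + (-169157 - 2*112896)) = -310237/(1091748397/6502693353 + (-169157 - 1*225792)) = -310237/(1091748397/6502693353 + (-169157 - 225792)) = -310237/(1091748397/6502693353 - 394949) = -310237/(-2568231145325600/6502693353) = -310237*(-6502693353/2568231145325600) = 2017376077754661/2568231145325600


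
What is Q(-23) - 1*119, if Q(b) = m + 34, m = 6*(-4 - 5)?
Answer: -139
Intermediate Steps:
m = -54 (m = 6*(-9) = -54)
Q(b) = -20 (Q(b) = -54 + 34 = -20)
Q(-23) - 1*119 = -20 - 1*119 = -20 - 119 = -139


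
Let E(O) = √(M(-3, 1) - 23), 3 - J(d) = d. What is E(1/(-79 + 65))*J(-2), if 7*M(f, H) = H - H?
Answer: 5*I*√23 ≈ 23.979*I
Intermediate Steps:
J(d) = 3 - d
M(f, H) = 0 (M(f, H) = (H - H)/7 = (⅐)*0 = 0)
E(O) = I*√23 (E(O) = √(0 - 23) = √(-23) = I*√23)
E(1/(-79 + 65))*J(-2) = (I*√23)*(3 - 1*(-2)) = (I*√23)*(3 + 2) = (I*√23)*5 = 5*I*√23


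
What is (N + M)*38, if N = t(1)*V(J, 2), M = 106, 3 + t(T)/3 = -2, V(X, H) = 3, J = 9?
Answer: 2318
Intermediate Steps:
t(T) = -15 (t(T) = -9 + 3*(-2) = -9 - 6 = -15)
N = -45 (N = -15*3 = -45)
(N + M)*38 = (-45 + 106)*38 = 61*38 = 2318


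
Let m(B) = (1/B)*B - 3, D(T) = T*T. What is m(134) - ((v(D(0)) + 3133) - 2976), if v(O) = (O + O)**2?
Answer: -159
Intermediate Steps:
D(T) = T**2
v(O) = 4*O**2 (v(O) = (2*O)**2 = 4*O**2)
m(B) = -2 (m(B) = B/B - 3 = 1 - 3 = -2)
m(134) - ((v(D(0)) + 3133) - 2976) = -2 - ((4*(0**2)**2 + 3133) - 2976) = -2 - ((4*0**2 + 3133) - 2976) = -2 - ((4*0 + 3133) - 2976) = -2 - ((0 + 3133) - 2976) = -2 - (3133 - 2976) = -2 - 1*157 = -2 - 157 = -159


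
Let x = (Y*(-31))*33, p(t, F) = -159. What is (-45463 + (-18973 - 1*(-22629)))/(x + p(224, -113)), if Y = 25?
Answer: 41807/25734 ≈ 1.6246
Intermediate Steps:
x = -25575 (x = (25*(-31))*33 = -775*33 = -25575)
(-45463 + (-18973 - 1*(-22629)))/(x + p(224, -113)) = (-45463 + (-18973 - 1*(-22629)))/(-25575 - 159) = (-45463 + (-18973 + 22629))/(-25734) = (-45463 + 3656)*(-1/25734) = -41807*(-1/25734) = 41807/25734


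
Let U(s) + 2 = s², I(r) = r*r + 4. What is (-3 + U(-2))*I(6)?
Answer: -40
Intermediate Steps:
I(r) = 4 + r² (I(r) = r² + 4 = 4 + r²)
U(s) = -2 + s²
(-3 + U(-2))*I(6) = (-3 + (-2 + (-2)²))*(4 + 6²) = (-3 + (-2 + 4))*(4 + 36) = (-3 + 2)*40 = -1*40 = -40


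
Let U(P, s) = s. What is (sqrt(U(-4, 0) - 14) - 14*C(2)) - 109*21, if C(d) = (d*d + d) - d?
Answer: -2345 + I*sqrt(14) ≈ -2345.0 + 3.7417*I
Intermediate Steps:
C(d) = d**2 (C(d) = (d**2 + d) - d = (d + d**2) - d = d**2)
(sqrt(U(-4, 0) - 14) - 14*C(2)) - 109*21 = (sqrt(0 - 14) - 14*2**2) - 109*21 = (sqrt(-14) - 14*4) - 1*2289 = (I*sqrt(14) - 56) - 2289 = (-56 + I*sqrt(14)) - 2289 = -2345 + I*sqrt(14)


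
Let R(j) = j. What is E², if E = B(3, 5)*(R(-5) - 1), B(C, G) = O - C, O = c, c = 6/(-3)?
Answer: 900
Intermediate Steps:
c = -2 (c = 6*(-⅓) = -2)
O = -2
B(C, G) = -2 - C
E = 30 (E = (-2 - 1*3)*(-5 - 1) = (-2 - 3)*(-6) = -5*(-6) = 30)
E² = 30² = 900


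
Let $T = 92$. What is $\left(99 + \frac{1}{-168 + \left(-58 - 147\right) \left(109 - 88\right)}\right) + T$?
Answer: $\frac{854342}{4473} \approx 191.0$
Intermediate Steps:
$\left(99 + \frac{1}{-168 + \left(-58 - 147\right) \left(109 - 88\right)}\right) + T = \left(99 + \frac{1}{-168 + \left(-58 - 147\right) \left(109 - 88\right)}\right) + 92 = \left(99 + \frac{1}{-168 - 4305}\right) + 92 = \left(99 + \frac{1}{-4473}\right) + 92 = \left(99 - \frac{1}{4473}\right) + 92 = \frac{442826}{4473} + 92 = \frac{854342}{4473}$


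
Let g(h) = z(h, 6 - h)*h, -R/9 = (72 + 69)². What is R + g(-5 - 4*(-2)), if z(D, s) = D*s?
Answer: -178902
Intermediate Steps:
R = -178929 (R = -9*(72 + 69)² = -9*141² = -9*19881 = -178929)
g(h) = h²*(6 - h) (g(h) = (h*(6 - h))*h = h²*(6 - h))
R + g(-5 - 4*(-2)) = -178929 + (-5 - 4*(-2))²*(6 - (-5 - 4*(-2))) = -178929 + (-5 + 8)²*(6 - (-5 + 8)) = -178929 + 3²*(6 - 1*3) = -178929 + 9*(6 - 3) = -178929 + 9*3 = -178929 + 27 = -178902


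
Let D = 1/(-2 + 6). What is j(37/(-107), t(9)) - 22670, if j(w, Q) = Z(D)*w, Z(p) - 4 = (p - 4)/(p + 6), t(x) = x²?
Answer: -12129079/535 ≈ -22671.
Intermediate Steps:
D = ¼ (D = 1/4 = ¼ ≈ 0.25000)
Z(p) = 4 + (-4 + p)/(6 + p) (Z(p) = 4 + (p - 4)/(p + 6) = 4 + (-4 + p)/(6 + p))
j(w, Q) = 17*w/5 (j(w, Q) = (5*(4 + ¼)/(6 + ¼))*w = (5*(17/4)/(25/4))*w = (5*(4/25)*(17/4))*w = 17*w/5)
j(37/(-107), t(9)) - 22670 = 17*(37/(-107))/5 - 22670 = 17*(37*(-1/107))/5 - 22670 = (17/5)*(-37/107) - 22670 = -629/535 - 22670 = -12129079/535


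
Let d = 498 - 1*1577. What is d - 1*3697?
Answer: -4776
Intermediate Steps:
d = -1079 (d = 498 - 1577 = -1079)
d - 1*3697 = -1079 - 1*3697 = -1079 - 3697 = -4776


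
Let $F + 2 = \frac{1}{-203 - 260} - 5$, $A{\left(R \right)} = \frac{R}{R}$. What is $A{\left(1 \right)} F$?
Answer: $- \frac{3242}{463} \approx -7.0022$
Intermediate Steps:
$A{\left(R \right)} = 1$
$F = - \frac{3242}{463}$ ($F = -2 + \left(\frac{1}{-203 - 260} - 5\right) = -2 - \left(5 - \frac{1}{-463}\right) = -2 - \frac{2316}{463} = - \frac{3242}{463} \approx -7.0022$)
$A{\left(1 \right)} F = 1 \left(- \frac{3242}{463}\right) = - \frac{3242}{463}$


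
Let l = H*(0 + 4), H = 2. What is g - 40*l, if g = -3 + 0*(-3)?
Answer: -323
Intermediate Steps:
g = -3 (g = -3 + 0 = -3)
l = 8 (l = 2*(0 + 4) = 2*4 = 8)
g - 40*l = -3 - 40*8 = -3 - 320 = -323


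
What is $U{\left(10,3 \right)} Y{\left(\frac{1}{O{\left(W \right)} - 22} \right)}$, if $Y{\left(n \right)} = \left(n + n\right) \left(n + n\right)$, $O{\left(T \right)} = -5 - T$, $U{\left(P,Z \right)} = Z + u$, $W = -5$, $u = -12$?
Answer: $- \frac{9}{121} \approx -0.07438$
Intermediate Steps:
$U{\left(P,Z \right)} = -12 + Z$ ($U{\left(P,Z \right)} = Z - 12 = -12 + Z$)
$Y{\left(n \right)} = 4 n^{2}$ ($Y{\left(n \right)} = 2 n 2 n = 4 n^{2}$)
$U{\left(10,3 \right)} Y{\left(\frac{1}{O{\left(W \right)} - 22} \right)} = \left(-12 + 3\right) 4 \left(\frac{1}{\left(-5 - -5\right) - 22}\right)^{2} = - 9 \cdot 4 \left(\frac{1}{\left(-5 + 5\right) - 22}\right)^{2} = - 9 \cdot 4 \left(\frac{1}{0 - 22}\right)^{2} = - 9 \cdot 4 \left(\frac{1}{-22}\right)^{2} = - 9 \cdot 4 \left(- \frac{1}{22}\right)^{2} = - 9 \cdot 4 \cdot \frac{1}{484} = \left(-9\right) \frac{1}{121} = - \frac{9}{121}$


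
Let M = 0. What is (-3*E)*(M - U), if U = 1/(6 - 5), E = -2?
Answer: -6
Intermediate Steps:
U = 1 (U = 1/1 = 1)
(-3*E)*(M - U) = (-3*(-2))*(0 - 1*1) = 6*(0 - 1) = 6*(-1) = -6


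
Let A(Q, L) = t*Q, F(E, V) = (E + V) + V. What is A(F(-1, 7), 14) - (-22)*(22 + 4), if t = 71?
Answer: 1495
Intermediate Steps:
F(E, V) = E + 2*V
A(Q, L) = 71*Q
A(F(-1, 7), 14) - (-22)*(22 + 4) = 71*(-1 + 2*7) - (-22)*(22 + 4) = 71*(-1 + 14) - (-22)*26 = 71*13 - 1*(-572) = 923 + 572 = 1495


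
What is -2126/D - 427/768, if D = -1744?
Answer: 55505/83712 ≈ 0.66305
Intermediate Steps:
-2126/D - 427/768 = -2126/(-1744) - 427/768 = -2126*(-1/1744) - 427*1/768 = 1063/872 - 427/768 = 55505/83712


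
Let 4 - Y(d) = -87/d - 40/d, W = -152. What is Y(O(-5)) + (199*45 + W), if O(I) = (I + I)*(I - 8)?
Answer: 1145037/130 ≈ 8808.0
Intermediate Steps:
O(I) = 2*I*(-8 + I) (O(I) = (2*I)*(-8 + I) = 2*I*(-8 + I))
Y(d) = 4 + 127/d (Y(d) = 4 - (-87/d - 40/d) = 4 - (-127)/d = 4 + 127/d)
Y(O(-5)) + (199*45 + W) = (4 + 127/((2*(-5)*(-8 - 5)))) + (199*45 - 152) = (4 + 127/((2*(-5)*(-13)))) + (8955 - 152) = (4 + 127/130) + 8803 = 647/130 + 8803 = 1145037/130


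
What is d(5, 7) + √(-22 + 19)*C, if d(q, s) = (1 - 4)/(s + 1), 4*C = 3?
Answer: -3/8 + 3*I*√3/4 ≈ -0.375 + 1.299*I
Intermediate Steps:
C = ¾ (C = (¼)*3 = ¾ ≈ 0.75000)
d(q, s) = -3/(1 + s)
d(5, 7) + √(-22 + 19)*C = -3/(1 + 7) + √(-22 + 19)*(¾) = -3/8 + √(-3)*(¾) = -3*⅛ + (I*√3)*(¾) = -3/8 + 3*I*√3/4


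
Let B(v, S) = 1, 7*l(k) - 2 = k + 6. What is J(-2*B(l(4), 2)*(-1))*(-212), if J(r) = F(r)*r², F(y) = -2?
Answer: 1696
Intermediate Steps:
l(k) = 8/7 + k/7 (l(k) = 2/7 + (k + 6)/7 = 2/7 + (6 + k)/7 = 2/7 + (6/7 + k/7) = 8/7 + k/7)
J(r) = -2*r²
J(-2*B(l(4), 2)*(-1))*(-212) = -2*(-2*1*(-1))²*(-212) = -2*(-2*(-1))²*(-212) = -2*2²*(-212) = -2*4*(-212) = -8*(-212) = 1696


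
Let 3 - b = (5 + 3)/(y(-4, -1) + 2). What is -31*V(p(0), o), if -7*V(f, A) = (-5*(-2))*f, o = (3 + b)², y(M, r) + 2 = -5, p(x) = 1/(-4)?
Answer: -155/14 ≈ -11.071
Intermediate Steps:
p(x) = -¼
y(M, r) = -7 (y(M, r) = -2 - 5 = -7)
b = 23/5 (b = 3 - (5 + 3)/(-7 + 2) = 3 - 8/(-5) = 3 - 8*(-1)/5 = 3 - 1*(-8/5) = 3 + 8/5 = 23/5 ≈ 4.6000)
o = 1444/25 (o = (3 + 23/5)² = (38/5)² = 1444/25 ≈ 57.760)
V(f, A) = -10*f/7 (V(f, A) = -(-5*(-2))*f/7 = -10*f/7)
-31*V(p(0), o) = -(-310)*(-1)/(7*4) = -31*5/14 = -155/14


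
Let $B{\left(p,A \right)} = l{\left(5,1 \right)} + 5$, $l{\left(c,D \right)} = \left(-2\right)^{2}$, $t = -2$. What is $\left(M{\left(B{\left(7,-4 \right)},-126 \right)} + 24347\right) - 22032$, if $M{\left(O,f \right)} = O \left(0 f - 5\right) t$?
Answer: $2405$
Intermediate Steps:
$l{\left(c,D \right)} = 4$
$B{\left(p,A \right)} = 9$ ($B{\left(p,A \right)} = 4 + 5 = 9$)
$M{\left(O,f \right)} = 10 O$ ($M{\left(O,f \right)} = O \left(0 f - 5\right) \left(-2\right) = O \left(0 - 5\right) \left(-2\right) = O \left(-5\right) \left(-2\right) = - 5 O \left(-2\right) = 10 O$)
$\left(M{\left(B{\left(7,-4 \right)},-126 \right)} + 24347\right) - 22032 = \left(10 \cdot 9 + 24347\right) - 22032 = \left(90 + 24347\right) - 22032 = 24437 - 22032 = 2405$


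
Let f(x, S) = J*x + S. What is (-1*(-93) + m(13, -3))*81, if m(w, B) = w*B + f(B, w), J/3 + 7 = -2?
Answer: 11988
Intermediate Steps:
J = -27 (J = -21 + 3*(-2) = -21 - 6 = -27)
f(x, S) = S - 27*x (f(x, S) = -27*x + S = S - 27*x)
m(w, B) = w - 27*B + B*w (m(w, B) = w*B + (w - 27*B) = B*w + (w - 27*B) = w - 27*B + B*w)
(-1*(-93) + m(13, -3))*81 = (-1*(-93) + (13 - 27*(-3) - 3*13))*81 = (93 + (13 + 81 - 39))*81 = (93 + 55)*81 = 148*81 = 11988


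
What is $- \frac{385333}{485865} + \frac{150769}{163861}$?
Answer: $\frac{10112329472}{79614324765} \approx 0.12702$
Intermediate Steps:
$- \frac{385333}{485865} + \frac{150769}{163861} = \frac{10112329472}{79614324765}$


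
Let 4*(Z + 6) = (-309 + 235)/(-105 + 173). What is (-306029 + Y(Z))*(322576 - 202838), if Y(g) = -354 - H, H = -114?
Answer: -36672037522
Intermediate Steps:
Z = -853/136 (Z = -6 + ((-309 + 235)/(-105 + 173))/4 = -6 + (-74/68)/4 = -6 + (-74*1/68)/4 = -6 + (¼)*(-37/34) = -6 - 37/136 = -853/136 ≈ -6.2721)
Y(g) = -240 (Y(g) = -354 - 1*(-114) = -354 + 114 = -240)
(-306029 + Y(Z))*(322576 - 202838) = (-306029 - 240)*(322576 - 202838) = -306269*119738 = -36672037522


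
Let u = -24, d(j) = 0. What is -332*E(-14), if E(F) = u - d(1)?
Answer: 7968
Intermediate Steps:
E(F) = -24 (E(F) = -24 - 1*0 = -24 + 0 = -24)
-332*E(-14) = -332*(-24) = 7968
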